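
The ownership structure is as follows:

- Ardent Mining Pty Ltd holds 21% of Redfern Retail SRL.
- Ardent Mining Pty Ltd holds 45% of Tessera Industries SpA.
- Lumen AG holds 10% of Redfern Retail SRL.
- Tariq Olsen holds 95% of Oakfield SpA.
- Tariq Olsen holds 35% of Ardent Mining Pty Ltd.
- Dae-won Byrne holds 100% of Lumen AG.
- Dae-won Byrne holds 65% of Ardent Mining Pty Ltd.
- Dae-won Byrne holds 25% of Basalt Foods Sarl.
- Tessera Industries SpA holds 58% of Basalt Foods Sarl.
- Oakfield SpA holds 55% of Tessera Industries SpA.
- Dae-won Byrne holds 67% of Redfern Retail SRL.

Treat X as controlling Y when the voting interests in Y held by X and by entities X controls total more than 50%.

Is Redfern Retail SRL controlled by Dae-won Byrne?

Yes

Dae-won holds 100% of Lumen, so Dae-won controls Lumen.
Dae-won holds 65% of Ardent, so Dae-won controls Ardent.
Dae-won and Ardent and Lumen together hold 67% + 21% + 10% = 98% of Redfern, so Dae-won controls Redfern.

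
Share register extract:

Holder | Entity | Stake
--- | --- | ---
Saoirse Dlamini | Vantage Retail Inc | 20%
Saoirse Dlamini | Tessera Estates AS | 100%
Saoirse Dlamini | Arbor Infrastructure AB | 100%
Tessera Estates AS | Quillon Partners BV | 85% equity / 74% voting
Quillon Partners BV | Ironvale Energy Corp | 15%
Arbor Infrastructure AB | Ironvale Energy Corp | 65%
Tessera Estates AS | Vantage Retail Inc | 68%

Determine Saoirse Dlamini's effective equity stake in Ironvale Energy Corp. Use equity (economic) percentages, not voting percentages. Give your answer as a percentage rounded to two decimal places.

Saoirse reaches Ironvale along 2 paths.
Via Tessera → Quillon: 100% × 85% × 15% = 12.75%.
Via Arbor: 100% × 65% = 65%.
Total: 12.75% + 65% = 77.75%.

77.75%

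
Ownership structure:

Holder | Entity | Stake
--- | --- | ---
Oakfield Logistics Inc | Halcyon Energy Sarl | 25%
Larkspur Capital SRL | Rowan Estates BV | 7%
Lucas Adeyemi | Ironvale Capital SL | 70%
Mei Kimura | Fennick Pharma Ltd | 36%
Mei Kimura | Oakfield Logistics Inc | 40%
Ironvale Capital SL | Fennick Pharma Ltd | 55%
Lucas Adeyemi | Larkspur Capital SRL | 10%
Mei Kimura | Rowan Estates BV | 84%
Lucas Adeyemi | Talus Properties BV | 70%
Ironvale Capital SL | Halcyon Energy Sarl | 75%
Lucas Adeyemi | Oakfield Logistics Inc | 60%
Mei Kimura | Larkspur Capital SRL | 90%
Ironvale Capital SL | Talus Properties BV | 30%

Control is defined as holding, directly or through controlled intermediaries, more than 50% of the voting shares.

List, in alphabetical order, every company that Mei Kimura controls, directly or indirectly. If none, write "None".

Mei holds 90% of Larkspur, so Mei controls Larkspur.
Mei and Larkspur together hold 84% + 7% = 91% of Rowan, so Mei controls Rowan.
No other company's threshold is met.

Larkspur Capital SRL, Rowan Estates BV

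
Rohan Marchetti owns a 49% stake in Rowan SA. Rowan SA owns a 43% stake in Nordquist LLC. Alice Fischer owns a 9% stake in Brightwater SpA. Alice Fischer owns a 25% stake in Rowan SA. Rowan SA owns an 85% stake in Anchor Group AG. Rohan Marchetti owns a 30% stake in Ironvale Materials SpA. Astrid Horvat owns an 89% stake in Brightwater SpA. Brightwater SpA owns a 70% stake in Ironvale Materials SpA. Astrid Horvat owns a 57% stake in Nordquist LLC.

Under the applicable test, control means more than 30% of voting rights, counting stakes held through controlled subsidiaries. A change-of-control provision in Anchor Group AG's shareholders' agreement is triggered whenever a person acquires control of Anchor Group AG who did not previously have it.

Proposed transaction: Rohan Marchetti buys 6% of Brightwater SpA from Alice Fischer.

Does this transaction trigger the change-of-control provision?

The purchase adds only to Rohan's holdings (Alice's stake shrinks), so Rohan is the only person who could newly come to control Anchor.
Rohan holds 49% of Rowan, so Rohan controls Rowan.
Rowan holds 85% of Anchor, so Rohan controls Anchor.
So Rohan already controls Anchor before the transaction.
After the purchase, Rohan holds 6% of Brightwater directly, and Alice's stake falls to 3%.
Rohan controlled Anchor already, so this is not a new person acquiring control; every other person's position is unchanged or reduced.
No new person acquires control, so the clause is not triggered.

No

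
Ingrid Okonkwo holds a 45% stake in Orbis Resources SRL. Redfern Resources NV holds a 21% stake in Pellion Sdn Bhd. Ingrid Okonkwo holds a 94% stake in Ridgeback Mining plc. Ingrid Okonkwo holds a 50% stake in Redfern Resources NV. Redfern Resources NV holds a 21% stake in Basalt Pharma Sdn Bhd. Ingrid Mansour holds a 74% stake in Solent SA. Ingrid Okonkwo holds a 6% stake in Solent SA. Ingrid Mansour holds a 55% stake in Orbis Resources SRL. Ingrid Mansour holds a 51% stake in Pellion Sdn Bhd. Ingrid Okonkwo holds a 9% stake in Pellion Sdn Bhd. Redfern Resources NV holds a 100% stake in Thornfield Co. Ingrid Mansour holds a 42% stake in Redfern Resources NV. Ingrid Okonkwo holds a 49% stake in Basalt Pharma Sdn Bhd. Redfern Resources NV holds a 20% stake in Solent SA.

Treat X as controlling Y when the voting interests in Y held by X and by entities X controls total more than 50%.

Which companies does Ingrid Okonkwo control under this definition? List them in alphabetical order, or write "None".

Ingrid Okonkwo holds 94% of Ridgeback, so Ingrid Okonkwo controls Ridgeback.
No other company's threshold is met.

Ridgeback Mining plc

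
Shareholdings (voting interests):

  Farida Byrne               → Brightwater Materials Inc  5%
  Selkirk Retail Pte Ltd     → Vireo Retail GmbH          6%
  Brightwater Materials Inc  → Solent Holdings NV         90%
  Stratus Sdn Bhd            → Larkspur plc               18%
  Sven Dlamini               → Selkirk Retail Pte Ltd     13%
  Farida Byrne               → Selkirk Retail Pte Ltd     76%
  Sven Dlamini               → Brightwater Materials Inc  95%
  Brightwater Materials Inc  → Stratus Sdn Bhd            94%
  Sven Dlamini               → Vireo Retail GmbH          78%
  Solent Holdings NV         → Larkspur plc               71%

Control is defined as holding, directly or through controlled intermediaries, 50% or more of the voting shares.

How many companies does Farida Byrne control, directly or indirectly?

Farida holds 76% of Selkirk, so Farida controls Selkirk.
No other company's threshold is met.
Farida controls 1 company.

1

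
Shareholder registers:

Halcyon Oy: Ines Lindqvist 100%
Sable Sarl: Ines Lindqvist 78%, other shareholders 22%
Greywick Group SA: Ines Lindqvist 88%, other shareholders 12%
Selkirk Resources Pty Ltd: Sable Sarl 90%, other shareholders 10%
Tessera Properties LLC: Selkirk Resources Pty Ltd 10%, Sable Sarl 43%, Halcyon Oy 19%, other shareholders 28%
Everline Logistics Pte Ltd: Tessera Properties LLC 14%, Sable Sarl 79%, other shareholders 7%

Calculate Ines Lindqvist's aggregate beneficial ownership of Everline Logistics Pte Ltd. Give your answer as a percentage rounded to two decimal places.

69.96%

Ines reaches Everline along 4 paths.
Via Sable → Selkirk → Tessera: 78% × 90% × 10% × 14% = 0.9828%.
Via Sable → Tessera: 78% × 43% × 14% = 4.6956%.
Via Halcyon → Tessera: 100% × 19% × 14% = 2.66%.
Via Sable: 78% × 79% = 61.62%.
Total: 0.9828% + 4.6956% + 2.66% + 61.62% = 69.9584%.
Rounded: 69.96%.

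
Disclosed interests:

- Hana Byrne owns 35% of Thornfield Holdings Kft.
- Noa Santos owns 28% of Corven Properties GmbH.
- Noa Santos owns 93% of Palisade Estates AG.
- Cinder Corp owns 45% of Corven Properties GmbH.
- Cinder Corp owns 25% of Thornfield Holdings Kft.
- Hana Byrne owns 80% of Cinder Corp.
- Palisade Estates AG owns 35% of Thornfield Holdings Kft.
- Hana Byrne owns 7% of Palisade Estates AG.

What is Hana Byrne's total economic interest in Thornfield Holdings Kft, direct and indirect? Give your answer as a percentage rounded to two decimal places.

57.45%

Hana reaches Thornfield along 3 paths.
Via Cinder: 80% × 25% = 20%.
Direct stake: 35% = 35%.
Via Palisade: 7% × 35% = 2.45%.
Total: 20% + 35% + 2.45% = 57.45%.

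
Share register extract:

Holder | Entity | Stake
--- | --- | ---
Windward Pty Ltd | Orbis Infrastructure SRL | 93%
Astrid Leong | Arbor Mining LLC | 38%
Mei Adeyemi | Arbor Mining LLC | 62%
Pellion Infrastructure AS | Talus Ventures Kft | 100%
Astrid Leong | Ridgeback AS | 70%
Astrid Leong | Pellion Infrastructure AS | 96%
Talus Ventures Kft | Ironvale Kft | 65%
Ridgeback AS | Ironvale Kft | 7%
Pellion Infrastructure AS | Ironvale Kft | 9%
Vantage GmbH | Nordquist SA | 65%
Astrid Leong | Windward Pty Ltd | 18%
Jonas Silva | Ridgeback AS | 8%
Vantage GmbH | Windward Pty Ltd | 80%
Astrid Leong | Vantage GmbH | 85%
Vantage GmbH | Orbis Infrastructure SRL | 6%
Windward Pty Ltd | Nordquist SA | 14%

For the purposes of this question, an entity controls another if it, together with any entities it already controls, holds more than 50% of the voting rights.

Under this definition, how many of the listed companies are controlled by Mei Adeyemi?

Mei holds 62% of Arbor, so Mei controls Arbor.
No other company's threshold is met.
Mei controls 1 company.

1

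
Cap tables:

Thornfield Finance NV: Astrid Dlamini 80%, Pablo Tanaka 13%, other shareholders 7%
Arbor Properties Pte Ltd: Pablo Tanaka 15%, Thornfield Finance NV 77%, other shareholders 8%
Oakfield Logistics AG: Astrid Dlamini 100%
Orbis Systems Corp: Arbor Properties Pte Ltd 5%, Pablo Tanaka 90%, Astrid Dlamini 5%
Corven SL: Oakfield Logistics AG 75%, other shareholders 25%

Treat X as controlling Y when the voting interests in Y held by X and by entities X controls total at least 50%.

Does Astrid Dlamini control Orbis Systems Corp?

No

Astrid holds 80% of Thornfield, so Astrid controls Thornfield.
Thornfield holds 77% of Arbor, so Astrid controls Arbor.
Astrid holds 100% of Oakfield, so Astrid controls Oakfield.
Oakfield holds 75% of Corven, so Astrid controls Corven.
In Orbis, Astrid's side holds only 5% + 5% = 10%, not ≥ 50%.
So Astrid does not control Orbis.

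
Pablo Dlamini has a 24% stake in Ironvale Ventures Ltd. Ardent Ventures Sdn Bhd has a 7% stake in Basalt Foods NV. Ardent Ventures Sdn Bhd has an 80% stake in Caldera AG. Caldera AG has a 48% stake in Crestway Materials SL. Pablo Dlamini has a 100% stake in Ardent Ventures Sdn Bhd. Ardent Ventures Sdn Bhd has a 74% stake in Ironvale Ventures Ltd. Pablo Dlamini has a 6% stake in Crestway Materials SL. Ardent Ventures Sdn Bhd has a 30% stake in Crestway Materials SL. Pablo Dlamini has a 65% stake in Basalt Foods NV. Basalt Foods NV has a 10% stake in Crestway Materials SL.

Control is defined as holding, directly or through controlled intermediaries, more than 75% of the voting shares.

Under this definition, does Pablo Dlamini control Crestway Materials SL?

Yes

Pablo holds 100% of Ardent, so Pablo controls Ardent.
Ardent holds 80% of Caldera, so Pablo controls Caldera.
Caldera and Ardent and Pablo together hold 48% + 30% + 6% = 84% of Crestway, so Pablo controls Crestway.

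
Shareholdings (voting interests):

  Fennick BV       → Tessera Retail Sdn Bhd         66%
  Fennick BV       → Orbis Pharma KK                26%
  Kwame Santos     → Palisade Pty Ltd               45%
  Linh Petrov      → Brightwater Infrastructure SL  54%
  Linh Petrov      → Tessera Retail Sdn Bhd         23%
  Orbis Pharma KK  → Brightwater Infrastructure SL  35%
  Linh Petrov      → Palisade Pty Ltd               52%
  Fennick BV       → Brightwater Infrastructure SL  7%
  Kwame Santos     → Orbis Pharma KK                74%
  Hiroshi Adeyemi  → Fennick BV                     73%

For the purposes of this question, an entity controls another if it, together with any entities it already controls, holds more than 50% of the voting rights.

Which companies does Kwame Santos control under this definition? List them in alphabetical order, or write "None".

Orbis Pharma KK

Kwame holds 74% of Orbis, so Kwame controls Orbis.
No other company's threshold is met.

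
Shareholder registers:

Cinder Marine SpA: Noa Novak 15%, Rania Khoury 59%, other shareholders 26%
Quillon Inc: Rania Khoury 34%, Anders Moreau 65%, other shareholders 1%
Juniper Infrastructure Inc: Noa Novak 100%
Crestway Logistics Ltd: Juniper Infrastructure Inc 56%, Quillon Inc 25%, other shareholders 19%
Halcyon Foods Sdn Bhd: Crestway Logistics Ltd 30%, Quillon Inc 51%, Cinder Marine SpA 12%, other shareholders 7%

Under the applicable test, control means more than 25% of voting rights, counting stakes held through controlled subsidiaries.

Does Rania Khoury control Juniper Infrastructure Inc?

No

Rania holds 59% of Cinder, so Rania controls Cinder.
Rania holds 34% of Quillon, so Rania controls Quillon.
Quillon and Cinder together hold 51% + 12% = 63% of Halcyon, so Rania controls Halcyon.
Neither Rania nor any entity Rania controls holds any voting interest in Juniper.
So Rania does not control Juniper.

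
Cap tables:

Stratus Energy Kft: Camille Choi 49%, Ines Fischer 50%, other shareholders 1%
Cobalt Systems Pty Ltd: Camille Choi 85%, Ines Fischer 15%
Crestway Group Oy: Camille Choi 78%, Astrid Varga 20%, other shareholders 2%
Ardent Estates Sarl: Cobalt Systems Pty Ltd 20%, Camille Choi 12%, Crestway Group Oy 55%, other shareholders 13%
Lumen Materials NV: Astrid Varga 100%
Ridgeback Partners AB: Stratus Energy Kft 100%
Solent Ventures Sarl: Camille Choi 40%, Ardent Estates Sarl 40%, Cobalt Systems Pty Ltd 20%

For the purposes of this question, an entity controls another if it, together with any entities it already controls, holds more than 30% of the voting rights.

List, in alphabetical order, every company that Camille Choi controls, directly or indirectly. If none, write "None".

Ardent Estates Sarl, Cobalt Systems Pty Ltd, Crestway Group Oy, Ridgeback Partners AB, Solent Ventures Sarl, Stratus Energy Kft

Camille holds 49% of Stratus, so Camille controls Stratus.
Camille holds 85% of Cobalt, so Camille controls Cobalt.
Camille holds 78% of Crestway, so Camille controls Crestway.
Cobalt and Camille and Crestway together hold 20% + 12% + 55% = 87% of Ardent, so Camille controls Ardent.
Stratus holds 100% of Ridgeback, so Camille controls Ridgeback.
Camille and Ardent and Cobalt together hold 40% + 40% + 20% = 100% of Solent, so Camille controls Solent.
No other company's threshold is met.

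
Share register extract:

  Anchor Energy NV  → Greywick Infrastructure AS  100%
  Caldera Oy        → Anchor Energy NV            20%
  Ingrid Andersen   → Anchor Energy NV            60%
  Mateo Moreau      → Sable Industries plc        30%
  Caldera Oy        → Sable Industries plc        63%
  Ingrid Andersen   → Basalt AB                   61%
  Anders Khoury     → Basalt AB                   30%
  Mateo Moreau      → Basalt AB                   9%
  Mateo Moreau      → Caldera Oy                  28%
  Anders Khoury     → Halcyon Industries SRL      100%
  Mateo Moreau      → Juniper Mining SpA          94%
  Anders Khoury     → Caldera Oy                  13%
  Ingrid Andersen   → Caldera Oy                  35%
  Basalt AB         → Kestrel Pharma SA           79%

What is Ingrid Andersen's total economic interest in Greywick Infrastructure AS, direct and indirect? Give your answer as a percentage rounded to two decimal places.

67.00%

Ingrid reaches Greywick along 2 paths.
Via Caldera → Anchor: 35% × 20% × 100% = 7%.
Via Anchor: 60% × 100% = 60%.
Total: 7% + 60% = 67%.
Rounded: 67.00%.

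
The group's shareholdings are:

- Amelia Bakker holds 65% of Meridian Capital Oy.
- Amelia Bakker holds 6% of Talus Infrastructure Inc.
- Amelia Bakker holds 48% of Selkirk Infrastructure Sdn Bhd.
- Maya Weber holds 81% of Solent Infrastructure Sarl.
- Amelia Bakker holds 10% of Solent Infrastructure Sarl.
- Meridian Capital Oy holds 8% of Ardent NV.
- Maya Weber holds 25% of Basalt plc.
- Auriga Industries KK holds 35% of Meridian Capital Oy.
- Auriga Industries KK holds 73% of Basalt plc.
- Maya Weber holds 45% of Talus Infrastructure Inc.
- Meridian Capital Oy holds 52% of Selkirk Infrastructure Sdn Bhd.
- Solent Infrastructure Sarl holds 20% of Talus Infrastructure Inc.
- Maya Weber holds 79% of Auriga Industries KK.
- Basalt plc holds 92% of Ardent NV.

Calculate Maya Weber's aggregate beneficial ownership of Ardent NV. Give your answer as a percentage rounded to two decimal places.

Maya reaches Ardent along 3 paths.
Via Auriga → Meridian: 79% × 35% × 8% = 2.212%.
Via Auriga → Basalt: 79% × 73% × 92% = 53.0564%.
Via Basalt: 25% × 92% = 23%.
Total: 2.212% + 53.0564% + 23% = 78.2684%.
Rounded: 78.27%.

78.27%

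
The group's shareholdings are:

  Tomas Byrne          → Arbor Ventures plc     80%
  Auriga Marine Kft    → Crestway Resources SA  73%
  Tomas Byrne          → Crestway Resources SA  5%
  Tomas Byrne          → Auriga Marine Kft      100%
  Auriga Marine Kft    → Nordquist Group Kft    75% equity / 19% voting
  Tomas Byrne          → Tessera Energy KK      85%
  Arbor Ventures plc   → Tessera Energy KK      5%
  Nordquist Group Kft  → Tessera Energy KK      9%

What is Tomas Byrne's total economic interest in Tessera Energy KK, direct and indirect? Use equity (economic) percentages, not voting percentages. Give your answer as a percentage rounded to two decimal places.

95.75%

Tomas reaches Tessera along 3 paths.
Via Arbor: 80% × 5% = 4%.
Direct stake: 85% = 85%.
Via Auriga → Nordquist: 100% × 75% × 9% = 6.75%.
Total: 4% + 85% + 6.75% = 95.75%.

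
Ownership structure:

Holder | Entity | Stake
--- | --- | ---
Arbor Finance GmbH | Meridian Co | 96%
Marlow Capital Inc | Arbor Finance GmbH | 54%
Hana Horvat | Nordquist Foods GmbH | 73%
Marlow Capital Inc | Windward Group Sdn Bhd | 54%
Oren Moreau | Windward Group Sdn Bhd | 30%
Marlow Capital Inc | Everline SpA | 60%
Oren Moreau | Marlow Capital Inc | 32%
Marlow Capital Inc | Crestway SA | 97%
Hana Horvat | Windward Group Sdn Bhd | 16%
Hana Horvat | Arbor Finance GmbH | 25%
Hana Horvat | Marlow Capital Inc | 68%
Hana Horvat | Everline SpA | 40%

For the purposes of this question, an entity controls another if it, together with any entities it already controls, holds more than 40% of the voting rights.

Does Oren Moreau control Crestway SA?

Oren's largest direct stake is 32% in Marlow, which does not meet the threshold, so Oren controls no company.
Neither Oren nor any entity Oren controls holds any voting interest in Crestway.
So Oren does not control Crestway.

No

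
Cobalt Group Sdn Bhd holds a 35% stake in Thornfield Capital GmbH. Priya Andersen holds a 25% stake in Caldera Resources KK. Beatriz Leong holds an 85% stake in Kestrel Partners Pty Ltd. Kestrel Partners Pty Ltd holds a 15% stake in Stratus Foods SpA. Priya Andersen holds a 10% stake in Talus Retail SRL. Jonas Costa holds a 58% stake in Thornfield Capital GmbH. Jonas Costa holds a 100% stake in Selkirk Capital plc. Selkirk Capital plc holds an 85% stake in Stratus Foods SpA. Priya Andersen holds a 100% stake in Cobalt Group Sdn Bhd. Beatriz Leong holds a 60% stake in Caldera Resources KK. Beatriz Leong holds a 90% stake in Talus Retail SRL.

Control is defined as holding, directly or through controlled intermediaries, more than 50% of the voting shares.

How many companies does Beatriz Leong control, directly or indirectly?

3

Beatriz holds 85% of Kestrel, so Beatriz controls Kestrel.
Beatriz holds 90% of Talus, so Beatriz controls Talus.
Beatriz holds 60% of Caldera, so Beatriz controls Caldera.
No other company's threshold is met.
Beatriz controls 3 companies.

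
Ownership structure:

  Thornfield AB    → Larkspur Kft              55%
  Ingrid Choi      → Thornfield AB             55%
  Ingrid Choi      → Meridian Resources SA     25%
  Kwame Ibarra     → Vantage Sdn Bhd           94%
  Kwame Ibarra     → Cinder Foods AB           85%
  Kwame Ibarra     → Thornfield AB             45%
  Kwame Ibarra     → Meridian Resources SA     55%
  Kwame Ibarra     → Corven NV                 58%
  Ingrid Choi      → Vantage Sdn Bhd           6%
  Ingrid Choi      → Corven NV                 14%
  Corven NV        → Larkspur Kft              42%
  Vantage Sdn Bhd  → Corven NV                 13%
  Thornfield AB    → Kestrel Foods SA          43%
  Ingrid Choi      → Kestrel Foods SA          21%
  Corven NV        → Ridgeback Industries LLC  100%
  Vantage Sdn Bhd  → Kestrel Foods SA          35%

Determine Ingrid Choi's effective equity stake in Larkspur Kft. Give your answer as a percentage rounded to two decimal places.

36.46%

Ingrid reaches Larkspur along 3 paths.
Via Vantage → Corven: 6% × 13% × 42% = 0.3276%.
Via Corven: 14% × 42% = 5.88%.
Via Thornfield: 55% × 55% = 30.25%.
Total: 0.3276% + 5.88% + 30.25% = 36.4576%.
Rounded: 36.46%.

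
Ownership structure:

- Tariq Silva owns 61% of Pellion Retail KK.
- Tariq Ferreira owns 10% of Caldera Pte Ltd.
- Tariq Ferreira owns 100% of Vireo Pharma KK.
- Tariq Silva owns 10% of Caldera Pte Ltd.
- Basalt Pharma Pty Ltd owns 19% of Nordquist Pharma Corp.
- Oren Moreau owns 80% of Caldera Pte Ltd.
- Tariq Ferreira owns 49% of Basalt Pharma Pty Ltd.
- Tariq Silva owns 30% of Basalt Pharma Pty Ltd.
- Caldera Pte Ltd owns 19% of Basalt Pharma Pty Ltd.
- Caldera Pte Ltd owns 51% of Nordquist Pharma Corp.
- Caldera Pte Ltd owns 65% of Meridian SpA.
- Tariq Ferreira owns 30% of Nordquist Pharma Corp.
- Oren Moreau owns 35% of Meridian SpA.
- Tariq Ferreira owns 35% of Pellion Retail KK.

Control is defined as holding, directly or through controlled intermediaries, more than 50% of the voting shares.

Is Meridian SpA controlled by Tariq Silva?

Tariq Silva holds 61% of Pellion, so Tariq Silva controls Pellion.
Neither Tariq Silva nor any entity Tariq Silva controls holds any voting interest in Meridian.
So Tariq Silva does not control Meridian.

No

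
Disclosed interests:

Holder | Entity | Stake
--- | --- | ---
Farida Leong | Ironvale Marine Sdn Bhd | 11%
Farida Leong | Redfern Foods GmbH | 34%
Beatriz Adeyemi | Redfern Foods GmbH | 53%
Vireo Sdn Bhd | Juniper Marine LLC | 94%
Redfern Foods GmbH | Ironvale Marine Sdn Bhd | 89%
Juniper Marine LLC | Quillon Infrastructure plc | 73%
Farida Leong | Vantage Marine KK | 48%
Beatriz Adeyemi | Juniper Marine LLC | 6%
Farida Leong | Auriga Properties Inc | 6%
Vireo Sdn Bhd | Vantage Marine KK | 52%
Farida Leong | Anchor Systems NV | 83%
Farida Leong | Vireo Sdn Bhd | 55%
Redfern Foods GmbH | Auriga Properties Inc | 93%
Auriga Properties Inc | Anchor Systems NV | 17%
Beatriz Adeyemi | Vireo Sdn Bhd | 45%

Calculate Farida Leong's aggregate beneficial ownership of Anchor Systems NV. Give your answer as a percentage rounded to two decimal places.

Farida reaches Anchor along 3 paths.
Direct stake: 83% = 83%.
Via Redfern → Auriga: 34% × 93% × 17% = 5.3754%.
Via Auriga: 6% × 17% = 1.02%.
Total: 83% + 5.3754% + 1.02% = 89.3954%.
Rounded: 89.40%.

89.40%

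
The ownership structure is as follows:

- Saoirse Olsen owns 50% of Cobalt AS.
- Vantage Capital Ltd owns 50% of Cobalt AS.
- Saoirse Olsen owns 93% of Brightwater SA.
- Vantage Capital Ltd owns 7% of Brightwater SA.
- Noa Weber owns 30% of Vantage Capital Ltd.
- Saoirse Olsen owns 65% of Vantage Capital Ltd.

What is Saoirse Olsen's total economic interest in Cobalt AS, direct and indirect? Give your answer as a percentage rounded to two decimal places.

82.50%

Saoirse reaches Cobalt along 2 paths.
Direct stake: 50% = 50%.
Via Vantage: 65% × 50% = 32.5%.
Total: 50% + 32.5% = 82.5%.
Rounded: 82.50%.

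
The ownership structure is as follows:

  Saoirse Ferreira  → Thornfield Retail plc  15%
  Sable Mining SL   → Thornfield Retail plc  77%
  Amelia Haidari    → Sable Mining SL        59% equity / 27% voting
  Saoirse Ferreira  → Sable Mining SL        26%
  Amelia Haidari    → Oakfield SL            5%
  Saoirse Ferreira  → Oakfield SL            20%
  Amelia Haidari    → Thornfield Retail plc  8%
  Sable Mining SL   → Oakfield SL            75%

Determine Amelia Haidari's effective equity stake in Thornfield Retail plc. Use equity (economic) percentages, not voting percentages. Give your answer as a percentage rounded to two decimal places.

Amelia reaches Thornfield along 2 paths.
Via Sable: 59% × 77% = 45.43%.
Direct stake: 8% = 8%.
Total: 45.43% + 8% = 53.43%.

53.43%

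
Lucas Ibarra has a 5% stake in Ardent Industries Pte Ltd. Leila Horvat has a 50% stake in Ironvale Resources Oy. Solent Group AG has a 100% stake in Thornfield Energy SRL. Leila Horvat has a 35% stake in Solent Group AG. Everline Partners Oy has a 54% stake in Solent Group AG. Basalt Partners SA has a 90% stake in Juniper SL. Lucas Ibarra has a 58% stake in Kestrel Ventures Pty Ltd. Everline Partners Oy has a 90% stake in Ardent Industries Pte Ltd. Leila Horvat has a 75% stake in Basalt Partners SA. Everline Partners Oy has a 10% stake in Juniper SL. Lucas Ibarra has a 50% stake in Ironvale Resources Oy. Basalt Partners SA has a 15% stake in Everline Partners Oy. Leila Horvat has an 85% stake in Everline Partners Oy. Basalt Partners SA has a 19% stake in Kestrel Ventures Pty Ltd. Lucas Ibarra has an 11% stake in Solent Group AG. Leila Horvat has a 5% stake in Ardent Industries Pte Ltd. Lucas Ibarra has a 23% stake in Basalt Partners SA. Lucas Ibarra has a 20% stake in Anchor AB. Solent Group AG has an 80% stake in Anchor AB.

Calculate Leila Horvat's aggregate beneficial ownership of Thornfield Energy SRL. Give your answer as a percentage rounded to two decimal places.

86.98%

Leila reaches Thornfield along 3 paths.
Via Basalt → Everline → Solent: 75% × 15% × 54% × 100% = 6.075%.
Via Everline → Solent: 85% × 54% × 100% = 45.9%.
Via Solent: 35% × 100% = 35%.
Total: 6.075% + 45.9% + 35% = 86.975%.
Rounded: 86.98%.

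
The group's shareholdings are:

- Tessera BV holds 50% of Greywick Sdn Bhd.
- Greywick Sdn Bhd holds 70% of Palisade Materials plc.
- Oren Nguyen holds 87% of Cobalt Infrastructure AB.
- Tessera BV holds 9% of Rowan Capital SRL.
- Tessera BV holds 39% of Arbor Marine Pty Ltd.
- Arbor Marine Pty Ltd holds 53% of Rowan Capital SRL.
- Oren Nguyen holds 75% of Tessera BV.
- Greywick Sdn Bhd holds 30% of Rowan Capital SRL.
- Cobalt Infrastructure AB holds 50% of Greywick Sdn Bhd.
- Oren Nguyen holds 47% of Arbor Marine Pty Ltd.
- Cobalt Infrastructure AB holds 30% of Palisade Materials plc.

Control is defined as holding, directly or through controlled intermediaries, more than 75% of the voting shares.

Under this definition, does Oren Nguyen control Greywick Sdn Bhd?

No

Oren holds 87% of Cobalt, so Oren controls Cobalt.
In Greywick, Oren's side holds only 50%, not > 75%.
So Oren does not control Greywick.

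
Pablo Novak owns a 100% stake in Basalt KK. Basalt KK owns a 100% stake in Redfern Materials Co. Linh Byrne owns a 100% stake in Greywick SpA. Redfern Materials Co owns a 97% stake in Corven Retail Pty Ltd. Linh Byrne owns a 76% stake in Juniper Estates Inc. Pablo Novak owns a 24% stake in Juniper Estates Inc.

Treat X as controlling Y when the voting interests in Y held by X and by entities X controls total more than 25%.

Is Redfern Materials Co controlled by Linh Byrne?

No

Linh holds 76% of Juniper, so Linh controls Juniper.
Linh holds 100% of Greywick, so Linh controls Greywick.
Neither Linh nor any entity Linh controls holds any voting interest in Redfern.
So Linh does not control Redfern.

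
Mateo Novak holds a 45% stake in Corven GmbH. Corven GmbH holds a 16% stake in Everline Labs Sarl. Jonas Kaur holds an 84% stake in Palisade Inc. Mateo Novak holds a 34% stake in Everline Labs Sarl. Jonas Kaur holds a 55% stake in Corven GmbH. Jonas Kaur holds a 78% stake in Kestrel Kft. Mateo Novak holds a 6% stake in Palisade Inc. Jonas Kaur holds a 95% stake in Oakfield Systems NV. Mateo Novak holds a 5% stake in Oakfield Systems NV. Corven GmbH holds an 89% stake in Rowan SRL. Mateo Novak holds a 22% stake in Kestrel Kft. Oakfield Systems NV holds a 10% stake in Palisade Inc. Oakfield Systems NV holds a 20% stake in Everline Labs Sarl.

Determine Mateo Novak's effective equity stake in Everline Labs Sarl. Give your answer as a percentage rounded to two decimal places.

Mateo reaches Everline along 3 paths.
Direct stake: 34% = 34%.
Via Corven: 45% × 16% = 7.2%.
Via Oakfield: 5% × 20% = 1%.
Total: 34% + 7.2% + 1% = 42.2%.
Rounded: 42.20%.

42.20%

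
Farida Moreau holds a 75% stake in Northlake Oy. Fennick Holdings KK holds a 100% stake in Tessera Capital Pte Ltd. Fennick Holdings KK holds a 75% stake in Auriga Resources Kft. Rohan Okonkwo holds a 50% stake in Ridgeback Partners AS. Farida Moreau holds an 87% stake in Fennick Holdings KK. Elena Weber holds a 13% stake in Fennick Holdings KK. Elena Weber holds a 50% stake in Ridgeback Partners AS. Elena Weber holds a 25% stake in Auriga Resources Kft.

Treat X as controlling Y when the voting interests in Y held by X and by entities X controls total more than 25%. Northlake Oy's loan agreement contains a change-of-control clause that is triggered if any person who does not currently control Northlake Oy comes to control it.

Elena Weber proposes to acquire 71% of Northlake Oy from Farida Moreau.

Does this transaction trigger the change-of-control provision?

The purchase adds only to Elena's holdings (Farida's stake shrinks), so Elena is the only person who could newly come to control Northlake.
Elena holds 50% of Ridgeback, so Elena controls Ridgeback.
Neither Elena nor any entity Elena controls holds any voting interest in Northlake.
So before the transaction, Elena does not control Northlake.
After the purchase, Elena holds 71% of Northlake directly, and Farida's stake falls to 4%.
Elena holds 71% of Northlake, so Elena controls Northlake.
Elena did not control Northlake before and does after, so the clause is triggered.

Yes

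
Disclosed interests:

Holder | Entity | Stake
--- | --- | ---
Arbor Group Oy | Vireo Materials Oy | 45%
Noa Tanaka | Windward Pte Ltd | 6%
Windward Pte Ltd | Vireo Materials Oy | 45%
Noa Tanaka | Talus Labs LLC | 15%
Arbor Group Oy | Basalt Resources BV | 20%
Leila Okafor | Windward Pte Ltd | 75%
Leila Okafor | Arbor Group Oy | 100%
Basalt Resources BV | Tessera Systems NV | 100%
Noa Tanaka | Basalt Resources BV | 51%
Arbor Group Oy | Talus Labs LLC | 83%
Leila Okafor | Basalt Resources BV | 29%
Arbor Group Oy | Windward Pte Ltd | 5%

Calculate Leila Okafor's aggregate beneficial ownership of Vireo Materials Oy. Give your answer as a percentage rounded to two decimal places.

81.00%

Leila reaches Vireo along 3 paths.
Via Arbor → Windward: 100% × 5% × 45% = 2.25%.
Via Windward: 75% × 45% = 33.75%.
Via Arbor: 100% × 45% = 45%.
Total: 2.25% + 33.75% + 45% = 81%.
Rounded: 81.00%.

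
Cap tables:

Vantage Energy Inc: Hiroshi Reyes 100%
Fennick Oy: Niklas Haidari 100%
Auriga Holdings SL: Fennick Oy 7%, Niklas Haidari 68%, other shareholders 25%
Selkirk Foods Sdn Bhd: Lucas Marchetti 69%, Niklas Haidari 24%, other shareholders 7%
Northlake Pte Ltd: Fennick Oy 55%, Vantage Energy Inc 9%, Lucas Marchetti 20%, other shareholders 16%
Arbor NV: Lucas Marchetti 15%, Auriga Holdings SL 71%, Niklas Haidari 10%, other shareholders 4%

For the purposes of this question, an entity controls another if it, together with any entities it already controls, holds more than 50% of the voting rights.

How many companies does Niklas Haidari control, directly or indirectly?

4

Niklas holds 100% of Fennick, so Niklas controls Fennick.
Fennick and Niklas together hold 7% + 68% = 75% of Auriga, so Niklas controls Auriga.
Fennick holds 55% of Northlake, so Niklas controls Northlake.
Auriga and Niklas together hold 71% + 10% = 81% of Arbor, so Niklas controls Arbor.
No other company's threshold is met.
Niklas controls 4 companies.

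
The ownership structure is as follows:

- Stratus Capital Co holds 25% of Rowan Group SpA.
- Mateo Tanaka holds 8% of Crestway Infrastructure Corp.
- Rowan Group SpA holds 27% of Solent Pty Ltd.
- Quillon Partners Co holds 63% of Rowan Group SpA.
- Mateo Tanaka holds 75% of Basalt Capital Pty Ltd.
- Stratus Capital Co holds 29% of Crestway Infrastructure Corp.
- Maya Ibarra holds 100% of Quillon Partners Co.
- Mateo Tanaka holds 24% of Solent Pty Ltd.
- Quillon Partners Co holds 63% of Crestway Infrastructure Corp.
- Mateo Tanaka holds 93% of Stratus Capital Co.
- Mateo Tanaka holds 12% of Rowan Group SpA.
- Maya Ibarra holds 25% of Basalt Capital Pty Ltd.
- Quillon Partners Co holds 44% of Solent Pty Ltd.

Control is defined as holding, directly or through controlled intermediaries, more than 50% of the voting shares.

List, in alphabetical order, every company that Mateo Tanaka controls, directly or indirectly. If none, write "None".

Mateo holds 93% of Stratus, so Mateo controls Stratus.
Mateo holds 75% of Basalt, so Mateo controls Basalt.
No other company's threshold is met.

Basalt Capital Pty Ltd, Stratus Capital Co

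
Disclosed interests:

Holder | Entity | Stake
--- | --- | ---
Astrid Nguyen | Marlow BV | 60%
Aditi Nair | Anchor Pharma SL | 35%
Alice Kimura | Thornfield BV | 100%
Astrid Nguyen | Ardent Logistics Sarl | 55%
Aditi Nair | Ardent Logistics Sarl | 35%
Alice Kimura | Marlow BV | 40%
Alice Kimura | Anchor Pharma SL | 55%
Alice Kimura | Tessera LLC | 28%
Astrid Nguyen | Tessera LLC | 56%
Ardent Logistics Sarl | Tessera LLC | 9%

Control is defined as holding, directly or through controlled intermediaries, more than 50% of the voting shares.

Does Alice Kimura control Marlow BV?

No

Alice holds 100% of Thornfield, so Alice controls Thornfield.
Alice holds 55% of Anchor, so Alice controls Anchor.
In Marlow, Alice's side holds only 40%, not > 50%.
So Alice does not control Marlow.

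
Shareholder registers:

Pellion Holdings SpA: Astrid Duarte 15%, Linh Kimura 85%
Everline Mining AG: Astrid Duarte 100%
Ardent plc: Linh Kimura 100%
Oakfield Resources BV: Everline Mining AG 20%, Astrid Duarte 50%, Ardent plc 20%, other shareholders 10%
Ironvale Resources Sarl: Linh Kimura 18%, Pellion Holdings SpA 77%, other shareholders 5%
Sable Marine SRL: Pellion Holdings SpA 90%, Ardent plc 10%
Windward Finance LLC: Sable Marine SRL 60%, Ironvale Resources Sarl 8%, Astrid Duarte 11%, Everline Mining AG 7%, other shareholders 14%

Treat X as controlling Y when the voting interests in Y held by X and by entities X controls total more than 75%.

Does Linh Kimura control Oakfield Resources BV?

No

Linh holds 85% of Pellion, so Linh controls Pellion.
Linh holds 100% of Ardent, so Linh controls Ardent.
Linh and Pellion together hold 18% + 77% = 95% of Ironvale, so Linh controls Ironvale.
Pellion and Ardent together hold 90% + 10% = 100% of Sable, so Linh controls Sable.
In Oakfield, Linh's side holds only 20%, not > 75%.
So Linh does not control Oakfield.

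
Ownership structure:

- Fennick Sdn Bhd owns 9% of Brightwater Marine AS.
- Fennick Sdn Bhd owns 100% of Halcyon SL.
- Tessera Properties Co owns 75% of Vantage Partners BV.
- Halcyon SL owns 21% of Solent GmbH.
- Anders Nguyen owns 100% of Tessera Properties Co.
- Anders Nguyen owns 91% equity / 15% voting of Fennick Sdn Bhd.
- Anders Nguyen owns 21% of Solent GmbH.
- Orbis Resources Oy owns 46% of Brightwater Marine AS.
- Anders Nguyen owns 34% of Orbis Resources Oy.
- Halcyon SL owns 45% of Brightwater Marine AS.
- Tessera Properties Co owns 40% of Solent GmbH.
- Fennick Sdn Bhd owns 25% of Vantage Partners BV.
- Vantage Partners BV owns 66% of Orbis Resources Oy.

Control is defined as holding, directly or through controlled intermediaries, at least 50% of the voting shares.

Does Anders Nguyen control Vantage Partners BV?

Yes

Anders holds 100% of Tessera, so Anders controls Tessera.
Tessera holds 75% of Vantage, so Anders controls Vantage.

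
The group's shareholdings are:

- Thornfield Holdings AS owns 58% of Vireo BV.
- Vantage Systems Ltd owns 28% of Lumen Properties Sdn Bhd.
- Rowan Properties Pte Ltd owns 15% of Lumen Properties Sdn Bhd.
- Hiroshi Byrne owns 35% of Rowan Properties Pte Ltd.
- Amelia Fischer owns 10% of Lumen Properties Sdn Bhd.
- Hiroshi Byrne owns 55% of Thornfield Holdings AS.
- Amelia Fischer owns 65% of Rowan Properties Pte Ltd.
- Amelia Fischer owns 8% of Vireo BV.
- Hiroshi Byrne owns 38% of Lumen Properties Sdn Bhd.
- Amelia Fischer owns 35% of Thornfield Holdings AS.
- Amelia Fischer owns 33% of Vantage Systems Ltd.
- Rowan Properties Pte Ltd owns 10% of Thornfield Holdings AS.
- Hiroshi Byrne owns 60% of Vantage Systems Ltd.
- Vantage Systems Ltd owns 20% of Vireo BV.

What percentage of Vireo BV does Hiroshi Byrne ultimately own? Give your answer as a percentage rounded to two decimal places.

45.93%

Hiroshi reaches Vireo along 3 paths.
Via Thornfield: 55% × 58% = 31.9%.
Via Rowan → Thornfield: 35% × 10% × 58% = 2.03%.
Via Vantage: 60% × 20% = 12%.
Total: 31.9% + 2.03% + 12% = 45.93%.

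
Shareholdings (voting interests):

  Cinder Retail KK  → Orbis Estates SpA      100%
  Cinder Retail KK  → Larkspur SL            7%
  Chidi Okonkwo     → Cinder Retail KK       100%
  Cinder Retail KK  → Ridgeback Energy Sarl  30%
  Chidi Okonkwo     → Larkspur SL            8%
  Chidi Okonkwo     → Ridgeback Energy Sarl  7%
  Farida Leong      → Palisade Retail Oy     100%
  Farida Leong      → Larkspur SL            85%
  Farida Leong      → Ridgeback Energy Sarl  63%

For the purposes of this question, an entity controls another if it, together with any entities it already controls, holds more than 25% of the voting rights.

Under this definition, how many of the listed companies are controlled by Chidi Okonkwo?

Chidi holds 100% of Cinder, so Chidi controls Cinder.
Cinder holds 100% of Orbis, so Chidi controls Orbis.
Cinder and Chidi together hold 30% + 7% = 37% of Ridgeback, so Chidi controls Ridgeback.
No other company's threshold is met.
Chidi controls 3 companies.

3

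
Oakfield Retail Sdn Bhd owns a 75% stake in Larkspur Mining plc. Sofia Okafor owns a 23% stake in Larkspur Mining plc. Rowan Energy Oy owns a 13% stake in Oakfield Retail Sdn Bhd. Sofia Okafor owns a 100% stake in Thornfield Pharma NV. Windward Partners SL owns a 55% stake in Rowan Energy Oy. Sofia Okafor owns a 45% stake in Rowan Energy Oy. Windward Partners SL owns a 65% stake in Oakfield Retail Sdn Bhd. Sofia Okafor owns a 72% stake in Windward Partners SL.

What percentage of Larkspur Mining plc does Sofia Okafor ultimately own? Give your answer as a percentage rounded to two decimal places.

66.35%

Sofia reaches Larkspur along 4 paths.
Direct stake: 23% = 23%.
Via Windward → Oakfield: 72% × 65% × 75% = 35.1%.
Via Windward → Rowan → Oakfield: 72% × 55% × 13% × 75% = 3.861%.
Via Rowan → Oakfield: 45% × 13% × 75% = 4.3875%.
Total: 23% + 35.1% + 3.861% + 4.3875% = 66.3485%.
Rounded: 66.35%.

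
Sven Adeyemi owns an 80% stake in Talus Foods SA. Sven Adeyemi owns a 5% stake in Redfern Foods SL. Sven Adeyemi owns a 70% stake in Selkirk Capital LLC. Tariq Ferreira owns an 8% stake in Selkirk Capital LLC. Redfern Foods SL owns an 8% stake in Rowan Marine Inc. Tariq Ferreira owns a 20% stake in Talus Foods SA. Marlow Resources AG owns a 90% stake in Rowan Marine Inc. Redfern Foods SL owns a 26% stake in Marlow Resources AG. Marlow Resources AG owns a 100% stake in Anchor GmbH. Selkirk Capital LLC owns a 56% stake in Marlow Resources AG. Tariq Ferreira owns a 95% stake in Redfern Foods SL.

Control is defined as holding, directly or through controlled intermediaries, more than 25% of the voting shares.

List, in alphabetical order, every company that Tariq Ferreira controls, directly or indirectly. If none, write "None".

Tariq holds 95% of Redfern, so Tariq controls Redfern.
Redfern holds 26% of Marlow, so Tariq controls Marlow.
Marlow holds 100% of Anchor, so Tariq controls Anchor.
Marlow and Redfern together hold 90% + 8% = 98% of Rowan, so Tariq controls Rowan.
No other company's threshold is met.

Anchor GmbH, Marlow Resources AG, Redfern Foods SL, Rowan Marine Inc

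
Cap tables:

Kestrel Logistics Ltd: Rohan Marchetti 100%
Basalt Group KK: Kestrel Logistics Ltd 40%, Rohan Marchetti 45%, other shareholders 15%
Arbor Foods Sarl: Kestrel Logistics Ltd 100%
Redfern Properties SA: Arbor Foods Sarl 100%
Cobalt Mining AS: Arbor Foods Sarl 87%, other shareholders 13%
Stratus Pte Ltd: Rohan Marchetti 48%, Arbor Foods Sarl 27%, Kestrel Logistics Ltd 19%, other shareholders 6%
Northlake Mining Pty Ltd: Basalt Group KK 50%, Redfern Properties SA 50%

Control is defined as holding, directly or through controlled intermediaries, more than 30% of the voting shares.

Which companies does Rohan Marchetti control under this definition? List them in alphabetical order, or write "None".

Rohan holds 100% of Kestrel, so Rohan controls Kestrel.
Kestrel and Rohan together hold 40% + 45% = 85% of Basalt, so Rohan controls Basalt.
Kestrel holds 100% of Arbor, so Rohan controls Arbor.
Arbor holds 100% of Redfern, so Rohan controls Redfern.
Arbor holds 87% of Cobalt, so Rohan controls Cobalt.
Rohan and Arbor and Kestrel together hold 48% + 27% + 19% = 94% of Stratus, so Rohan controls Stratus.
Basalt and Redfern together hold 50% + 50% = 100% of Northlake, so Rohan controls Northlake.

Arbor Foods Sarl, Basalt Group KK, Cobalt Mining AS, Kestrel Logistics Ltd, Northlake Mining Pty Ltd, Redfern Properties SA, Stratus Pte Ltd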